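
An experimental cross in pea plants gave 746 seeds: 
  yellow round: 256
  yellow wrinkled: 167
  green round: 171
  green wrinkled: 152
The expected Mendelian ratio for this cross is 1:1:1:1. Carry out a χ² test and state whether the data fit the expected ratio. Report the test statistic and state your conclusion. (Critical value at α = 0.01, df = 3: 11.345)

35.609; not consistent

Total ratio parts = 4. Expected numbers out of 746:
  yellow round: 746 × 1/4 = 186.5
  yellow wrinkled: 746 × 1/4 = 186.5
  green round: 746 × 1/4 = 186.5
  green wrinkled: 746 × 1/4 = 186.5
χ² = Σ (O − E)² / E
  yellow round: (256 − 186.5)² / 186.5 = 25.8995
  yellow wrinkled: (167 − 186.5)² / 186.5 = 2.0389
  green round: (171 − 186.5)² / 186.5 = 1.2882
  green wrinkled: (152 − 186.5)² / 186.5 = 6.3820
χ² = 25.8995 + 2.0389 + 1.2882 + 6.3820 = 35.6086 ≈ 35.609
Degrees of freedom = 4 − 1 = 3; critical value at α = 0.01 is 11.345.
Since 35.609 > 11.345, we reject the null hypothesis — the data do not fit the 1:1:1:1 ratio.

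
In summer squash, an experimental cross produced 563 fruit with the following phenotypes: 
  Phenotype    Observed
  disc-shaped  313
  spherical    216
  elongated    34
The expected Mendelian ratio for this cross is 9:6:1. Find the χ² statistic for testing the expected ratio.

0.196

Under the 9:6:1 hypothesis (Σ ratio = 16, N = 563):
  disc-shaped: 563 × 9/16 = 316.6875
  spherical: 563 × 6/16 = 211.125
  elongated: 563 × 1/16 = 35.1875
χ² = Σ (O − E)² / E
  disc-shaped: (313 − 316.6875)² / 316.6875 = 0.0429
  spherical: (216 − 211.125)² / 211.125 = 0.1126
  elongated: (34 − 35.1875)² / 35.1875 = 0.0401
χ² = 0.0429 + 0.1126 + 0.0401 = 0.1956 ≈ 0.196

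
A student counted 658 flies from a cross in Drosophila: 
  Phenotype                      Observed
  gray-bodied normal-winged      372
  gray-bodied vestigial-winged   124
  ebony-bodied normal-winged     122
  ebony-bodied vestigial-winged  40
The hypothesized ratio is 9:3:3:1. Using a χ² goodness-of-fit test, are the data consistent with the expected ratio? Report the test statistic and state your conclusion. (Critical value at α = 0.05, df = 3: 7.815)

Total ratio parts = 16. Expected numbers out of 658:
  gray-bodied normal-winged: 658 × 9/16 = 370.125
  gray-bodied vestigial-winged: 658 × 3/16 = 123.375
  ebony-bodied normal-winged: 658 × 3/16 = 123.375
  ebony-bodied vestigial-winged: 658 × 1/16 = 41.125
χ² = Σ (O − E)² / E
  gray-bodied normal-winged: (372 − 370.125)² / 370.125 = 0.0095
  gray-bodied vestigial-winged: (124 − 123.375)² / 123.375 = 0.0032
  ebony-bodied normal-winged: (122 − 123.375)² / 123.375 = 0.0153
  ebony-bodied vestigial-winged: (40 − 41.125)² / 41.125 = 0.0308
χ² = 0.0095 + 0.0032 + 0.0153 + 0.0308 = 0.0588 ≈ 0.059
Degrees of freedom = 4 − 1 = 3; critical value at α = 0.05 is 7.815.
Since 0.059 < 7.815, we fail to reject the null hypothesis — the data are consistent with the 9:3:3:1 ratio.

0.059; consistent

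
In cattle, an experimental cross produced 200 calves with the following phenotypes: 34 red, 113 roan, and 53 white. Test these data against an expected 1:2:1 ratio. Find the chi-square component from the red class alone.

Under the 1:2:1 hypothesis (Σ ratio = 4, N = 200):
  red: 200 × 1/4 = 50
  roan: 200 × 2/4 = 100
  white: 200 × 1/4 = 50
Contribution of red: (34 − 50)² / 50 = 5.1200

5.120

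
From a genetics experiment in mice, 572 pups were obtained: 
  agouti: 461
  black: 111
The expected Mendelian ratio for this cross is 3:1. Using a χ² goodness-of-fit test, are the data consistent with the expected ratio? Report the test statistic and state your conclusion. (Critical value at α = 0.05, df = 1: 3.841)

9.548; not consistent

Expected counts for N = 572 under a 3:1 ratio (total parts = 4):
  agouti: 572 × 3/4 = 429
  black: 572 × 1/4 = 143
χ² = Σ (O − E)² / E
  agouti: (461 − 429)² / 429 = 2.3869
  black: (111 − 143)² / 143 = 7.1608
χ² = 2.3869 + 7.1608 = 9.5477 ≈ 9.548
Degrees of freedom = 2 − 1 = 1; critical value at α = 0.05 is 3.841.
Since 9.548 > 3.841, we reject the null hypothesis — the data do not fit the 3:1 ratio.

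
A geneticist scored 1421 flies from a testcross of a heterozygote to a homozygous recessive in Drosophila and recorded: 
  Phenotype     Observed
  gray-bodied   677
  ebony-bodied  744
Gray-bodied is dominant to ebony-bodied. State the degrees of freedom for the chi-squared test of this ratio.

1

A testcross of a heterozygote (Aa × aa) gives a 1:1 phenotypic ratio.
A goodness-of-fit test with 2 phenotype classes has df = 2 − 1 = 1.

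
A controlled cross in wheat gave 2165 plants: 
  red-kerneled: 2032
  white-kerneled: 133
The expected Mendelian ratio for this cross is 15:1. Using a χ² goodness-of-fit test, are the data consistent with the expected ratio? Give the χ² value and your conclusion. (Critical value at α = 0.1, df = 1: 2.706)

0.042; consistent

Total ratio parts = 16. Expected numbers out of 2165:
  red-kerneled: 2165 × 15/16 = 2029.6875
  white-kerneled: 2165 × 1/16 = 135.3125
χ² = Σ (O − E)² / E
  red-kerneled: (2032 − 2029.6875)² / 2029.6875 = 0.0026
  white-kerneled: (133 − 135.3125)² / 135.3125 = 0.0395
χ² = 0.0026 + 0.0395 = 0.0421 ≈ 0.042
Degrees of freedom = 2 − 1 = 1; critical value at α = 0.1 is 2.706.
Since 0.042 < 2.706, we fail to reject the null hypothesis — the data are consistent with the 15:1 ratio.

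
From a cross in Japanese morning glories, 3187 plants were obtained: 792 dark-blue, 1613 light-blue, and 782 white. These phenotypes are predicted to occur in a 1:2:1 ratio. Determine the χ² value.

0.540

The 1:2:1 ratio has 4 parts, so with N = 3187 the expected counts are:
  dark-blue: 3187 × 1/4 = 796.75
  light-blue: 3187 × 2/4 = 1593.5
  white: 3187 × 1/4 = 796.75
χ² = Σ (O − E)² / E
  dark-blue: (792 − 796.75)² / 796.75 = 0.0283
  light-blue: (1613 − 1593.5)² / 1593.5 = 0.2386
  white: (782 − 796.75)² / 796.75 = 0.2731
χ² = 0.0283 + 0.2386 + 0.2731 = 0.540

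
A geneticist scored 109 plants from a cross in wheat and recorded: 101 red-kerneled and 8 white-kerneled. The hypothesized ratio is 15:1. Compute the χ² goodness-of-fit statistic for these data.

Total ratio parts = 16. Expected numbers out of 109:
  red-kerneled: 109 × 15/16 = 102.1875
  white-kerneled: 109 × 1/16 = 6.8125
χ² = Σ (O − E)² / E
  red-kerneled: (101 − 102.1875)² / 102.1875 = 0.0138
  white-kerneled: (8 − 6.8125)² / 6.8125 = 0.2070
χ² = 0.0138 + 0.2070 = 0.2208 ≈ 0.221

0.221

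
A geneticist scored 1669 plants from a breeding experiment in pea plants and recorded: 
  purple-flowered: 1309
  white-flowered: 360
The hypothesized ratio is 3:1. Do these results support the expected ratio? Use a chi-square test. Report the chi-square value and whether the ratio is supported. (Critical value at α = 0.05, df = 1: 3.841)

10.474; not consistent

Expected counts for N = 1669 under a 3:1 ratio (total parts = 4):
  purple-flowered: 1669 × 3/4 = 1251.75
  white-flowered: 1669 × 1/4 = 417.25
χ² = Σ (O − E)² / E
  purple-flowered: (1309 − 1251.75)² / 1251.75 = 2.6184
  white-flowered: (360 − 417.25)² / 417.25 = 7.8552
χ² = 2.6184 + 7.8552 = 10.4736 ≈ 10.474
Degrees of freedom = 2 − 1 = 1; critical value at α = 0.05 is 3.841.
Since 10.474 > 3.841, we reject the null hypothesis — the data do not fit the 3:1 ratio.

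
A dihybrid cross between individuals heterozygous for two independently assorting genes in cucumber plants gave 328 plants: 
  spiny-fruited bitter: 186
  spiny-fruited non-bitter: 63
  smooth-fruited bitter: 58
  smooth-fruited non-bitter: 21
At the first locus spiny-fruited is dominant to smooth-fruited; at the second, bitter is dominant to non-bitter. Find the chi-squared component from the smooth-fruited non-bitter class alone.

A dihybrid F₂ with independent assortment and complete dominance at both loci gives a 9:3:3:1 phenotypic ratio.
Under the 9:3:3:1 hypothesis (Σ ratio = 16, N = 328):
  spiny-fruited bitter: 328 × 9/16 = 184.5
  spiny-fruited non-bitter: 328 × 3/16 = 61.5
  smooth-fruited bitter: 328 × 3/16 = 61.5
  smooth-fruited non-bitter: 328 × 1/16 = 20.5
Contribution of smooth-fruited non-bitter: (21 − 20.5)² / 20.5 = 0.0122

0.012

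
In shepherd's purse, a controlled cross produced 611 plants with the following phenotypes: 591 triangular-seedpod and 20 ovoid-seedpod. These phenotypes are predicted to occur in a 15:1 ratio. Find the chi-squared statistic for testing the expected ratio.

9.240

The 15:1 ratio has 16 parts, so with N = 611 the expected counts are:
  triangular-seedpod: 611 × 15/16 = 572.8125
  ovoid-seedpod: 611 × 1/16 = 38.1875
χ² = Σ (O − E)² / E
  triangular-seedpod: (591 − 572.8125)² / 572.8125 = 0.5775
  ovoid-seedpod: (20 − 38.1875)² / 38.1875 = 8.6621
χ² = 0.5775 + 8.6621 = 9.2396 ≈ 9.240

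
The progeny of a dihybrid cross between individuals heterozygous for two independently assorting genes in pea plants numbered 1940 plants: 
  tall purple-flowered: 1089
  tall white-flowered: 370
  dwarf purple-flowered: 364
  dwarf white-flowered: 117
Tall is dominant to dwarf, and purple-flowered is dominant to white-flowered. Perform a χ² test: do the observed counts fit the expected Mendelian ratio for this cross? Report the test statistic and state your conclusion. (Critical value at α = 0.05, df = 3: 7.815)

0.261; consistent

A dihybrid F₂ with independent assortment and complete dominance at both loci gives a 9:3:3:1 phenotypic ratio.
Under the 9:3:3:1 hypothesis (Σ ratio = 16, N = 1940):
  tall purple-flowered: 1940 × 9/16 = 1091.25
  tall white-flowered: 1940 × 3/16 = 363.75
  dwarf purple-flowered: 1940 × 3/16 = 363.75
  dwarf white-flowered: 1940 × 1/16 = 121.25
χ² = Σ (O − E)² / E
  tall purple-flowered: (1089 − 1091.25)² / 1091.25 = 0.0046
  tall white-flowered: (370 − 363.75)² / 363.75 = 0.1074
  dwarf purple-flowered: (364 − 363.75)² / 363.75 = 0.0002
  dwarf white-flowered: (117 − 121.25)² / 121.25 = 0.1490
χ² = 0.0046 + 0.1074 + 0.0002 + 0.1490 = 0.2612 ≈ 0.261
Degrees of freedom = 4 − 1 = 3; critical value at α = 0.05 is 7.815.
Since 0.261 < 7.815, we fail to reject the null hypothesis — the data are consistent with the 9:3:3:1 ratio.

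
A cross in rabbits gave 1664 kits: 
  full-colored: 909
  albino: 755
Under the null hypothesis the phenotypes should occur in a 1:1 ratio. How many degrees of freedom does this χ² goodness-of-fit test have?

A goodness-of-fit test with 2 phenotype classes has df = 2 − 1 = 1.

1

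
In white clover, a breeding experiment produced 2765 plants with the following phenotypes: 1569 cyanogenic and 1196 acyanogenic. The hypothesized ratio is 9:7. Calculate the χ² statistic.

0.275

Expected counts for N = 2765 under a 9:7 ratio (total parts = 16):
  cyanogenic: 2765 × 9/16 = 1555.3125
  acyanogenic: 2765 × 7/16 = 1209.6875
χ² = Σ (O − E)² / E
  cyanogenic: (1569 − 1555.3125)² / 1555.3125 = 0.1205
  acyanogenic: (1196 − 1209.6875)² / 1209.6875 = 0.1549
χ² = 0.1205 + 0.1549 = 0.2754 ≈ 0.275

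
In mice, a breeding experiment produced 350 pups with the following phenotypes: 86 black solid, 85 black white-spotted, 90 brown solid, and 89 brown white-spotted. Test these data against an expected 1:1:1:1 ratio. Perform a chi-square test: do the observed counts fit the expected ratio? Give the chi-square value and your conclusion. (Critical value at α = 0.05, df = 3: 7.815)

0.194; consistent

Expected counts for N = 350 under a 1:1:1:1 ratio (total parts = 4):
  black solid: 350 × 1/4 = 87.5
  black white-spotted: 350 × 1/4 = 87.5
  brown solid: 350 × 1/4 = 87.5
  brown white-spotted: 350 × 1/4 = 87.5
χ² = Σ (O − E)² / E
  black solid: (86 − 87.5)² / 87.5 = 0.0257
  black white-spotted: (85 − 87.5)² / 87.5 = 0.0714
  brown solid: (90 − 87.5)² / 87.5 = 0.0714
  brown white-spotted: (89 − 87.5)² / 87.5 = 0.0257
χ² = 0.0257 + 0.0714 + 0.0714 + 0.0257 = 0.1942 ≈ 0.194
Degrees of freedom = 4 − 1 = 3; critical value at α = 0.05 is 7.815.
Since 0.194 < 7.815, we fail to reject the null hypothesis — the data are consistent with the 1:1:1:1 ratio.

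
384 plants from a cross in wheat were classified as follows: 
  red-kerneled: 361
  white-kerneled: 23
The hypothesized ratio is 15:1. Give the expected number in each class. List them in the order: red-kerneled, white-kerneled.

The 15:1 ratio has 16 parts, so with N = 384 the expected counts are:
  red-kerneled: 384 × 15/16 = 360
  white-kerneled: 384 × 1/16 = 24

360, 24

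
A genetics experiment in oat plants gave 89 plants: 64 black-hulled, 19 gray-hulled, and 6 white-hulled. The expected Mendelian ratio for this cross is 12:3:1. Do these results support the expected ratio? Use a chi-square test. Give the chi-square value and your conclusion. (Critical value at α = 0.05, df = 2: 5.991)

The 12:3:1 ratio has 16 parts, so with N = 89 the expected counts are:
  black-hulled: 89 × 12/16 = 66.75
  gray-hulled: 89 × 3/16 = 16.6875
  white-hulled: 89 × 1/16 = 5.5625
χ² = Σ (O − E)² / E
  black-hulled: (64 − 66.75)² / 66.75 = 0.1133
  gray-hulled: (19 − 16.6875)² / 16.6875 = 0.3205
  white-hulled: (6 − 5.5625)² / 5.5625 = 0.0344
χ² = 0.1133 + 0.3205 + 0.0344 = 0.4682 ≈ 0.468
Degrees of freedom = 3 − 1 = 2; critical value at α = 0.05 is 5.991.
Since 0.468 < 5.991, we fail to reject the null hypothesis — the data are consistent with the 12:3:1 ratio.

0.468; consistent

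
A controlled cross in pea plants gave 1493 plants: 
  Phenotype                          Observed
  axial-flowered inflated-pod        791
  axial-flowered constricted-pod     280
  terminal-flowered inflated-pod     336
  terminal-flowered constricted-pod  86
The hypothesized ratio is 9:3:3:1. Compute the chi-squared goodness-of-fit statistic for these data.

14.638

The 9:3:3:1 ratio has 16 parts, so with N = 1493 the expected counts are:
  axial-flowered inflated-pod: 1493 × 9/16 = 839.8125
  axial-flowered constricted-pod: 1493 × 3/16 = 279.9375
  terminal-flowered inflated-pod: 1493 × 3/16 = 279.9375
  terminal-flowered constricted-pod: 1493 × 1/16 = 93.3125
χ² = Σ (O − E)² / E
  axial-flowered inflated-pod: (791 − 839.8125)² / 839.8125 = 2.8371
  axial-flowered constricted-pod: (280 − 279.9375)² / 279.9375 = 0.0000
  terminal-flowered inflated-pod: (336 − 279.9375)² / 279.9375 = 11.2275
  terminal-flowered constricted-pod: (86 − 93.3125)² / 93.3125 = 0.5730
χ² = 2.8371 + 0.0000 + 11.2275 + 0.5730 = 14.6376 ≈ 14.638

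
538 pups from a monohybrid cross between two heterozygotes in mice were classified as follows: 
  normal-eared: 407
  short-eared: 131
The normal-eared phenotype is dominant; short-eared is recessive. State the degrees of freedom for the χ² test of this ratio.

1

For a monohybrid cross between heterozygotes with complete dominance, the expected phenotypic ratio is 3:1.
A goodness-of-fit test with 2 phenotype classes has df = 2 − 1 = 1.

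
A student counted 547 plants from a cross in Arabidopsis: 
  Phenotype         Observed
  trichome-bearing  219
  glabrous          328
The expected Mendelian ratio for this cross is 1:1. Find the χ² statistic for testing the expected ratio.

Expected counts for N = 547 under a 1:1 ratio (total parts = 2):
  trichome-bearing: 547 × 1/2 = 273.5
  glabrous: 547 × 1/2 = 273.5
χ² = Σ (O − E)² / E
  trichome-bearing: (219 − 273.5)² / 273.5 = 10.8601
  glabrous: (328 − 273.5)² / 273.5 = 10.8601
χ² = 10.8601 + 10.8601 = 21.7202 ≈ 21.720

21.720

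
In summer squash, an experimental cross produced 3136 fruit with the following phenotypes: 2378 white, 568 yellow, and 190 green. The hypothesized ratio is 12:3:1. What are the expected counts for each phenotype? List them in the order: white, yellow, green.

The 12:3:1 ratio has 16 parts, so with N = 3136 the expected counts are:
  white: 3136 × 12/16 = 2352
  yellow: 3136 × 3/16 = 588
  green: 3136 × 1/16 = 196

2352, 588, 196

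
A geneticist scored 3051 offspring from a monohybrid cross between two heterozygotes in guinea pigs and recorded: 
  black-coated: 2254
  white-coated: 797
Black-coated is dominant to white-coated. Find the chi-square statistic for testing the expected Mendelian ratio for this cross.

2.051

For a monohybrid cross between heterozygotes with complete dominance, the expected phenotypic ratio is 3:1.
Under the 3:1 hypothesis (Σ ratio = 4, N = 3051):
  black-coated: 3051 × 3/4 = 2288.25
  white-coated: 3051 × 1/4 = 762.75
χ² = Σ (O − E)² / E
  black-coated: (2254 − 2288.25)² / 2288.25 = 0.5126
  white-coated: (797 − 762.75)² / 762.75 = 1.5379
χ² = 0.5126 + 1.5379 = 2.0505 ≈ 2.051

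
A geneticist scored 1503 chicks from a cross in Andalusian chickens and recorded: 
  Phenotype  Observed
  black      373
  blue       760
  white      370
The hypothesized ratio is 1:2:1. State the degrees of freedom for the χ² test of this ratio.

A goodness-of-fit test with 3 phenotype classes has df = 3 − 1 = 2.

2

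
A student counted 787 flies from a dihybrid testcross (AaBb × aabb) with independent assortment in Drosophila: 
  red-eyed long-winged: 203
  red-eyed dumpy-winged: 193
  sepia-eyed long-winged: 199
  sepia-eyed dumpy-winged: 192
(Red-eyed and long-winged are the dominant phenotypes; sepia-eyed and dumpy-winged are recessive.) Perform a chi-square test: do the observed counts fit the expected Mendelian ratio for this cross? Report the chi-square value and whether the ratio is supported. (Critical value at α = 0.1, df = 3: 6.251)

0.410; consistent

A dihybrid testcross with independent assortment gives a 1:1:1:1 ratio.
The 1:1:1:1 ratio has 4 parts, so with N = 787 the expected counts are:
  red-eyed long-winged: 787 × 1/4 = 196.75
  red-eyed dumpy-winged: 787 × 1/4 = 196.75
  sepia-eyed long-winged: 787 × 1/4 = 196.75
  sepia-eyed dumpy-winged: 787 × 1/4 = 196.75
χ² = Σ (O − E)² / E
  red-eyed long-winged: (203 − 196.75)² / 196.75 = 0.1985
  red-eyed dumpy-winged: (193 − 196.75)² / 196.75 = 0.0715
  sepia-eyed long-winged: (199 − 196.75)² / 196.75 = 0.0257
  sepia-eyed dumpy-winged: (192 − 196.75)² / 196.75 = 0.1147
χ² = 0.1985 + 0.0715 + 0.0257 + 0.1147 = 0.4104 ≈ 0.410
Degrees of freedom = 4 − 1 = 3; critical value at α = 0.1 is 6.251.
Since 0.410 < 6.251, we fail to reject the null hypothesis — the data are consistent with the 1:1:1:1 ratio.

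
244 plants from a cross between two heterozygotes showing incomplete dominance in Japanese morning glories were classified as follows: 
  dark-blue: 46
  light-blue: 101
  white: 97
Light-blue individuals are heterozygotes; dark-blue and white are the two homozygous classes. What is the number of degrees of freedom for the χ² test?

With incomplete dominance, a heterozygote × heterozygote cross gives a 1:2:1 phenotypic ratio.
A goodness-of-fit test with 3 phenotype classes has df = 3 − 1 = 2.

2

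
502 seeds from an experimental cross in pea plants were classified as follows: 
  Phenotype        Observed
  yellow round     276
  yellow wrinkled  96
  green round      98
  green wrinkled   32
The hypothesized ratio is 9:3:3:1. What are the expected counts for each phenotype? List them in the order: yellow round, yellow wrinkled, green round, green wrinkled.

Expected counts for N = 502 under a 9:3:3:1 ratio (total parts = 16):
  yellow round: 502 × 9/16 = 282.375
  yellow wrinkled: 502 × 3/16 = 94.125
  green round: 502 × 3/16 = 94.125
  green wrinkled: 502 × 1/16 = 31.375

282.375, 94.125, 94.125, 31.375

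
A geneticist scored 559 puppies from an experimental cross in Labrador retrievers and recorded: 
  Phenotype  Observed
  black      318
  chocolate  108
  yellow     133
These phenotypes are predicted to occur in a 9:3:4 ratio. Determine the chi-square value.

Expected counts for N = 559 under a 9:3:4 ratio (total parts = 16):
  black: 559 × 9/16 = 314.4375
  chocolate: 559 × 3/16 = 104.8125
  yellow: 559 × 4/16 = 139.75
χ² = Σ (O − E)² / E
  black: (318 − 314.4375)² / 314.4375 = 0.0404
  chocolate: (108 − 104.8125)² / 104.8125 = 0.0969
  yellow: (133 − 139.75)² / 139.75 = 0.3260
χ² = 0.0404 + 0.0969 + 0.3260 = 0.4633 ≈ 0.463

0.463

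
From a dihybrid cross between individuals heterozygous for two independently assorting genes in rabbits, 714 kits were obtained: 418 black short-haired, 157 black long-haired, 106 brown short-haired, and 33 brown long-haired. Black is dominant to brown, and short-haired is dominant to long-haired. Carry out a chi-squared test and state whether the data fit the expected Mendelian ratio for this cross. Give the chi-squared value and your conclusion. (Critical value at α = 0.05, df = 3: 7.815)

A dihybrid F₂ with independent assortment and complete dominance at both loci gives a 9:3:3:1 phenotypic ratio.
Expected counts for N = 714 under a 9:3:3:1 ratio (total parts = 16):
  black short-haired: 714 × 9/16 = 401.625
  black long-haired: 714 × 3/16 = 133.875
  brown short-haired: 714 × 3/16 = 133.875
  brown long-haired: 714 × 1/16 = 44.625
χ² = Σ (O − E)² / E
  black short-haired: (418 − 401.625)² / 401.625 = 0.6676
  black long-haired: (157 − 133.875)² / 133.875 = 3.9945
  brown short-haired: (106 − 133.875)² / 133.875 = 5.8040
  brown long-haired: (33 − 44.625)² / 44.625 = 3.0284
χ² = 0.6676 + 3.9945 + 5.8040 + 3.0284 = 13.4945 ≈ 13.495
Degrees of freedom = 4 − 1 = 3; critical value at α = 0.05 is 7.815.
Since 13.495 > 7.815, we reject the null hypothesis — the data do not fit the 9:3:3:1 ratio.

13.495; not consistent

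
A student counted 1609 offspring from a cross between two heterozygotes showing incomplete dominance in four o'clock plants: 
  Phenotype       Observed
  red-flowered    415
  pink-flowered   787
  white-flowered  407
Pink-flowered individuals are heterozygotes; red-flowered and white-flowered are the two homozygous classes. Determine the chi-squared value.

0.841

With incomplete dominance, a heterozygote × heterozygote cross gives a 1:2:1 phenotypic ratio.
Expected counts for N = 1609 under a 1:2:1 ratio (total parts = 4):
  red-flowered: 1609 × 1/4 = 402.25
  pink-flowered: 1609 × 2/4 = 804.5
  white-flowered: 1609 × 1/4 = 402.25
χ² = Σ (O − E)² / E
  red-flowered: (415 − 402.25)² / 402.25 = 0.4041
  pink-flowered: (787 − 804.5)² / 804.5 = 0.3807
  white-flowered: (407 − 402.25)² / 402.25 = 0.0561
χ² = 0.4041 + 0.3807 + 0.0561 = 0.8409 ≈ 0.841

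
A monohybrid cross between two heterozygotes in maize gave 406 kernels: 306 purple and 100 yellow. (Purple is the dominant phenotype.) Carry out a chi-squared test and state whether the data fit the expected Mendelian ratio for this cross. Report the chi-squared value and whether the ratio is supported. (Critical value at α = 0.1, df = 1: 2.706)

For a monohybrid cross between heterozygotes with complete dominance, the expected phenotypic ratio is 3:1.
The 3:1 ratio has 4 parts, so with N = 406 the expected counts are:
  purple: 406 × 3/4 = 304.5
  yellow: 406 × 1/4 = 101.5
χ² = Σ (O − E)² / E
  purple: (306 − 304.5)² / 304.5 = 0.0074
  yellow: (100 − 101.5)² / 101.5 = 0.0222
χ² = 0.0074 + 0.0222 = 0.0296 ≈ 0.030
Degrees of freedom = 2 − 1 = 1; critical value at α = 0.1 is 2.706.
Since 0.030 < 2.706, we fail to reject the null hypothesis — the data are consistent with the 3:1 ratio.

0.030; consistent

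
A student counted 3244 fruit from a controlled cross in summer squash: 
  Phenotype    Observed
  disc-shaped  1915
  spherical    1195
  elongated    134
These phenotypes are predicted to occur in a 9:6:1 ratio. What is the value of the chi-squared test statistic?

28.156

Under the 9:6:1 hypothesis (Σ ratio = 16, N = 3244):
  disc-shaped: 3244 × 9/16 = 1824.75
  spherical: 3244 × 6/16 = 1216.5
  elongated: 3244 × 1/16 = 202.75
χ² = Σ (O − E)² / E
  disc-shaped: (1915 − 1824.75)² / 1824.75 = 4.4637
  spherical: (1195 − 1216.5)² / 1216.5 = 0.3800
  elongated: (134 − 202.75)² / 202.75 = 23.3123
χ² = 4.4637 + 0.3800 + 23.3123 = 28.156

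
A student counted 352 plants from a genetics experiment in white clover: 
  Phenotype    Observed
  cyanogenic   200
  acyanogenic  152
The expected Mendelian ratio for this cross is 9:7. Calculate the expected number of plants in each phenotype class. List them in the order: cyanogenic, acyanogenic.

198, 154

Under the 9:7 hypothesis (Σ ratio = 16, N = 352):
  cyanogenic: 352 × 9/16 = 198
  acyanogenic: 352 × 7/16 = 154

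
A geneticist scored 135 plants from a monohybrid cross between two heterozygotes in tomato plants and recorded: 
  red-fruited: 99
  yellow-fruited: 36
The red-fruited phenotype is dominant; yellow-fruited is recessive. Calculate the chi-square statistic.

0.200

For a monohybrid cross between heterozygotes with complete dominance, the expected phenotypic ratio is 3:1.
Under the 3:1 hypothesis (Σ ratio = 4, N = 135):
  red-fruited: 135 × 3/4 = 101.25
  yellow-fruited: 135 × 1/4 = 33.75
χ² = Σ (O − E)² / E
  red-fruited: (99 − 101.25)² / 101.25 = 0.0500
  yellow-fruited: (36 − 33.75)² / 33.75 = 0.1500
χ² = 0.0500 + 0.1500 = 0.200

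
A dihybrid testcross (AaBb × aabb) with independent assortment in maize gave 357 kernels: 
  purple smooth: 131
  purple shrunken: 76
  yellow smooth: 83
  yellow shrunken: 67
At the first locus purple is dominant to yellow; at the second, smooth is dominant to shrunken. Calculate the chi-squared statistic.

27.482

A dihybrid testcross with independent assortment gives a 1:1:1:1 ratio.
The 1:1:1:1 ratio has 4 parts, so with N = 357 the expected counts are:
  purple smooth: 357 × 1/4 = 89.25
  purple shrunken: 357 × 1/4 = 89.25
  yellow smooth: 357 × 1/4 = 89.25
  yellow shrunken: 357 × 1/4 = 89.25
χ² = Σ (O − E)² / E
  purple smooth: (131 − 89.25)² / 89.25 = 19.5301
  purple shrunken: (76 − 89.25)² / 89.25 = 1.9671
  yellow smooth: (83 − 89.25)² / 89.25 = 0.4377
  yellow shrunken: (67 − 89.25)² / 89.25 = 5.5469
χ² = 19.5301 + 1.9671 + 0.4377 + 5.5469 = 27.4818 ≈ 27.482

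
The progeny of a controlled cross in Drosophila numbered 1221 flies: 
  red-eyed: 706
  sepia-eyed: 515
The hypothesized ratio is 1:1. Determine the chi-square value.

Total ratio parts = 2. Expected numbers out of 1221:
  red-eyed: 1221 × 1/2 = 610.5
  sepia-eyed: 1221 × 1/2 = 610.5
χ² = Σ (O − E)² / E
  red-eyed: (706 − 610.5)² / 610.5 = 14.9390
  sepia-eyed: (515 − 610.5)² / 610.5 = 14.9390
χ² = 14.9390 + 14.9390 = 29.878

29.878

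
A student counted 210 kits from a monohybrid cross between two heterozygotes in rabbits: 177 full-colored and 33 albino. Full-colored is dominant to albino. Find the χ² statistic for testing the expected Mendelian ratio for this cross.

9.657

For a monohybrid cross between heterozygotes with complete dominance, the expected phenotypic ratio is 3:1.
Total ratio parts = 4. Expected numbers out of 210:
  full-colored: 210 × 3/4 = 157.5
  albino: 210 × 1/4 = 52.5
χ² = Σ (O − E)² / E
  full-colored: (177 − 157.5)² / 157.5 = 2.4143
  albino: (33 − 52.5)² / 52.5 = 7.2429
χ² = 2.4143 + 7.2429 = 9.6572 ≈ 9.657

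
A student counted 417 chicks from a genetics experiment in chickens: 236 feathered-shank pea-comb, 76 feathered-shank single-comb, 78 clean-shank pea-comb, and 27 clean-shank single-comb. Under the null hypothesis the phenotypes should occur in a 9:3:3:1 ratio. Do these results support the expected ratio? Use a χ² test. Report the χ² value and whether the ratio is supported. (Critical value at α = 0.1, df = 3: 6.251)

Under the 9:3:3:1 hypothesis (Σ ratio = 16, N = 417):
  feathered-shank pea-comb: 417 × 9/16 = 234.5625
  feathered-shank single-comb: 417 × 3/16 = 78.1875
  clean-shank pea-comb: 417 × 3/16 = 78.1875
  clean-shank single-comb: 417 × 1/16 = 26.0625
χ² = Σ (O − E)² / E
  feathered-shank pea-comb: (236 − 234.5625)² / 234.5625 = 0.0088
  feathered-shank single-comb: (76 − 78.1875)² / 78.1875 = 0.0612
  clean-shank pea-comb: (78 − 78.1875)² / 78.1875 = 0.0004
  clean-shank single-comb: (27 − 26.0625)² / 26.0625 = 0.0337
χ² = 0.0088 + 0.0612 + 0.0004 + 0.0337 = 0.1041 ≈ 0.104
Degrees of freedom = 4 − 1 = 3; critical value at α = 0.1 is 6.251.
Since 0.104 < 6.251, we fail to reject the null hypothesis — the data are consistent with the 9:3:3:1 ratio.

0.104; consistent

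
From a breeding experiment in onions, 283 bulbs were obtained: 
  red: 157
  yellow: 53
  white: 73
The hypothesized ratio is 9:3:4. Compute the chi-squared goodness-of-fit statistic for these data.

Total ratio parts = 16. Expected numbers out of 283:
  red: 283 × 9/16 = 159.1875
  yellow: 283 × 3/16 = 53.0625
  white: 283 × 4/16 = 70.75
χ² = Σ (O − E)² / E
  red: (157 − 159.1875)² / 159.1875 = 0.0301
  yellow: (53 − 53.0625)² / 53.0625 = 0.0001
  white: (73 − 70.75)² / 70.75 = 0.0716
χ² = 0.0301 + 0.0001 + 0.0716 = 0.1018 ≈ 0.102

0.102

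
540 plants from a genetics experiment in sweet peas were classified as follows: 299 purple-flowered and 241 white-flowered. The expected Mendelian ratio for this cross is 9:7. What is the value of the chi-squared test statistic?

Expected counts for N = 540 under a 9:7 ratio (total parts = 16):
  purple-flowered: 540 × 9/16 = 303.75
  white-flowered: 540 × 7/16 = 236.25
χ² = Σ (O − E)² / E
  purple-flowered: (299 − 303.75)² / 303.75 = 0.0743
  white-flowered: (241 − 236.25)² / 236.25 = 0.0955
χ² = 0.0743 + 0.0955 = 0.1698 ≈ 0.170

0.170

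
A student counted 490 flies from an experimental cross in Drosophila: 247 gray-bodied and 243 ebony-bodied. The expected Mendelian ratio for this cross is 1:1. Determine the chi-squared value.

Expected counts for N = 490 under a 1:1 ratio (total parts = 2):
  gray-bodied: 490 × 1/2 = 245
  ebony-bodied: 490 × 1/2 = 245
χ² = Σ (O − E)² / E
  gray-bodied: (247 − 245)² / 245 = 0.0163
  ebony-bodied: (243 − 245)² / 245 = 0.0163
χ² = 0.0163 + 0.0163 = 0.0326 ≈ 0.033

0.033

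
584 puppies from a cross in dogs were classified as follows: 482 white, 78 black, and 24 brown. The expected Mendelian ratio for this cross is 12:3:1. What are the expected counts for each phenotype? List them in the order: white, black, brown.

438, 109.5, 36.5

Expected counts for N = 584 under a 12:3:1 ratio (total parts = 16):
  white: 584 × 12/16 = 438
  black: 584 × 3/16 = 109.5
  brown: 584 × 1/16 = 36.5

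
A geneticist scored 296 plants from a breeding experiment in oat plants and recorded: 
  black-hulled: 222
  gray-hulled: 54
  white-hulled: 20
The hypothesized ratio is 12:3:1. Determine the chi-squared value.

The 12:3:1 ratio has 16 parts, so with N = 296 the expected counts are:
  black-hulled: 296 × 12/16 = 222
  gray-hulled: 296 × 3/16 = 55.5
  white-hulled: 296 × 1/16 = 18.5
χ² = Σ (O − E)² / E
  black-hulled: (222 − 222)² / 222 = 0.0000
  gray-hulled: (54 − 55.5)² / 55.5 = 0.0405
  white-hulled: (20 − 18.5)² / 18.5 = 0.1216
χ² = 0.0000 + 0.0405 + 0.1216 = 0.1621 ≈ 0.162

0.162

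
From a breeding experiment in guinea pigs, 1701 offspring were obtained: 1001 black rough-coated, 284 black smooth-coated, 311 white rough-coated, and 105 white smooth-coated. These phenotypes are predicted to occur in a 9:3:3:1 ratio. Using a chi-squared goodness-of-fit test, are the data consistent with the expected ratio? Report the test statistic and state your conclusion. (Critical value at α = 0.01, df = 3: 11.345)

The 9:3:3:1 ratio has 16 parts, so with N = 1701 the expected counts are:
  black rough-coated: 1701 × 9/16 = 956.8125
  black smooth-coated: 1701 × 3/16 = 318.9375
  white rough-coated: 1701 × 3/16 = 318.9375
  white smooth-coated: 1701 × 1/16 = 106.3125
χ² = Σ (O − E)² / E
  black rough-coated: (1001 − 956.8125)² / 956.8125 = 2.0407
  black smooth-coated: (284 − 318.9375)² / 318.9375 = 3.8272
  white rough-coated: (311 − 318.9375)² / 318.9375 = 0.1975
  white smooth-coated: (105 − 106.3125)² / 106.3125 = 0.0162
χ² = 2.0407 + 3.8272 + 0.1975 + 0.0162 = 6.0816 ≈ 6.082
Degrees of freedom = 4 − 1 = 3; critical value at α = 0.01 is 11.345.
Since 6.082 < 11.345, we fail to reject the null hypothesis — the data are consistent with the 9:3:3:1 ratio.

6.082; consistent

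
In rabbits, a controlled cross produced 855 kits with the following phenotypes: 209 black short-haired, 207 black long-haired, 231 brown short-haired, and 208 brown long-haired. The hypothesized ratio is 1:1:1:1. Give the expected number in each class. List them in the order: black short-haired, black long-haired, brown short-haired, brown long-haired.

213.75, 213.75, 213.75, 213.75

Total ratio parts = 4. Expected numbers out of 855:
  black short-haired: 855 × 1/4 = 213.75
  black long-haired: 855 × 1/4 = 213.75
  brown short-haired: 855 × 1/4 = 213.75
  brown long-haired: 855 × 1/4 = 213.75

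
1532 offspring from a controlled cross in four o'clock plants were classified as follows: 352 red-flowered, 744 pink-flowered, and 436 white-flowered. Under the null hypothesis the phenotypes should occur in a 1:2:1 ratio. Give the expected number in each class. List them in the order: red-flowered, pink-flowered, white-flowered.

383, 766, 383

Total ratio parts = 4. Expected numbers out of 1532:
  red-flowered: 1532 × 1/4 = 383
  pink-flowered: 1532 × 2/4 = 766
  white-flowered: 1532 × 1/4 = 383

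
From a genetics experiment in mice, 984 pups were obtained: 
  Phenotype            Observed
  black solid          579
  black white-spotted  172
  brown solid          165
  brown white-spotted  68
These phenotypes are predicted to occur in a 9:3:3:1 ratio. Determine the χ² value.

4.770

Expected counts for N = 984 under a 9:3:3:1 ratio (total parts = 16):
  black solid: 984 × 9/16 = 553.5
  black white-spotted: 984 × 3/16 = 184.5
  brown solid: 984 × 3/16 = 184.5
  brown white-spotted: 984 × 1/16 = 61.5
χ² = Σ (O − E)² / E
  black solid: (579 − 553.5)² / 553.5 = 1.1748
  black white-spotted: (172 − 184.5)² / 184.5 = 0.8469
  brown solid: (165 − 184.5)² / 184.5 = 2.0610
  brown white-spotted: (68 − 61.5)² / 61.5 = 0.6870
χ² = 1.1748 + 0.8469 + 2.0610 + 0.6870 = 4.7697 ≈ 4.770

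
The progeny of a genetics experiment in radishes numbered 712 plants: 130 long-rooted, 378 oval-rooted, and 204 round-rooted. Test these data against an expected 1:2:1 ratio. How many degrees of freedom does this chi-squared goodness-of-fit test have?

A goodness-of-fit test with 3 phenotype classes has df = 3 − 1 = 2.

2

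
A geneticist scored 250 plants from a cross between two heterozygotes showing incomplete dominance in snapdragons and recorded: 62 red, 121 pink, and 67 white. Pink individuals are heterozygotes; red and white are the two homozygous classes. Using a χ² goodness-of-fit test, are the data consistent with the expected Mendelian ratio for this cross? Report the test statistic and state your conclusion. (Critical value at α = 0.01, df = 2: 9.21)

0.456; consistent

With incomplete dominance, a heterozygote × heterozygote cross gives a 1:2:1 phenotypic ratio.
Total ratio parts = 4. Expected numbers out of 250:
  red: 250 × 1/4 = 62.5
  pink: 250 × 2/4 = 125
  white: 250 × 1/4 = 62.5
χ² = Σ (O − E)² / E
  red: (62 − 62.5)² / 62.5 = 0.0040
  pink: (121 − 125)² / 125 = 0.1280
  white: (67 − 62.5)² / 62.5 = 0.3240
χ² = 0.0040 + 0.1280 + 0.3240 = 0.456
Degrees of freedom = 3 − 1 = 2; critical value at α = 0.01 is 9.21.
Since 0.456 < 9.21, we fail to reject the null hypothesis — the data are consistent with the 1:2:1 ratio.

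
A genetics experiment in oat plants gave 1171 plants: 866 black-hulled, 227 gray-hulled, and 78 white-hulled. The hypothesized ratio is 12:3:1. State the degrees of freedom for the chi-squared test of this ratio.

2

A goodness-of-fit test with 3 phenotype classes has df = 3 − 1 = 2.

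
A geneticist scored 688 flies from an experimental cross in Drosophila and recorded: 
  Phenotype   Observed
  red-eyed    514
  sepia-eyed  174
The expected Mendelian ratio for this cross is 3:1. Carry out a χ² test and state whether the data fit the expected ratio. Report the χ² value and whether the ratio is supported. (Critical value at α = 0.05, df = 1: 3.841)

Expected counts for N = 688 under a 3:1 ratio (total parts = 4):
  red-eyed: 688 × 3/4 = 516
  sepia-eyed: 688 × 1/4 = 172
χ² = Σ (O − E)² / E
  red-eyed: (514 − 516)² / 516 = 0.0078
  sepia-eyed: (174 − 172)² / 172 = 0.0233
χ² = 0.0078 + 0.0233 = 0.0311 ≈ 0.031
Degrees of freedom = 2 − 1 = 1; critical value at α = 0.05 is 3.841.
Since 0.031 < 3.841, we fail to reject the null hypothesis — the data are consistent with the 3:1 ratio.

0.031; consistent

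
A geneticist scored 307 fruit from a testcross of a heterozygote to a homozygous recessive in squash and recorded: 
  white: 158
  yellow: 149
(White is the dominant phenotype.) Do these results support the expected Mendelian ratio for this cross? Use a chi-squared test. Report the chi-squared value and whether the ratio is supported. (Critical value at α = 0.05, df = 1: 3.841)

0.264; consistent

A testcross of a heterozygote (Aa × aa) gives a 1:1 phenotypic ratio.
The 1:1 ratio has 2 parts, so with N = 307 the expected counts are:
  white: 307 × 1/2 = 153.5
  yellow: 307 × 1/2 = 153.5
χ² = Σ (O − E)² / E
  white: (158 − 153.5)² / 153.5 = 0.1319
  yellow: (149 − 153.5)² / 153.5 = 0.1319
χ² = 0.1319 + 0.1319 = 0.2638 ≈ 0.264
Degrees of freedom = 2 − 1 = 1; critical value at α = 0.05 is 3.841.
Since 0.264 < 3.841, we fail to reject the null hypothesis — the data are consistent with the 1:1 ratio.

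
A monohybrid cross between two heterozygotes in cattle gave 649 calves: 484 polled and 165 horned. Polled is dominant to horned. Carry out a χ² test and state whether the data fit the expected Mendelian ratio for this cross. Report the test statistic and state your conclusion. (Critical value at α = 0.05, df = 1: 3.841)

For a monohybrid cross between heterozygotes with complete dominance, the expected phenotypic ratio is 3:1.
Under the 3:1 hypothesis (Σ ratio = 4, N = 649):
  polled: 649 × 3/4 = 486.75
  horned: 649 × 1/4 = 162.25
χ² = Σ (O − E)² / E
  polled: (484 − 486.75)² / 486.75 = 0.0155
  horned: (165 − 162.25)² / 162.25 = 0.0466
χ² = 0.0155 + 0.0466 = 0.0621 ≈ 0.062
Degrees of freedom = 2 − 1 = 1; critical value at α = 0.05 is 3.841.
Since 0.062 < 3.841, we fail to reject the null hypothesis — the data are consistent with the 3:1 ratio.

0.062; consistent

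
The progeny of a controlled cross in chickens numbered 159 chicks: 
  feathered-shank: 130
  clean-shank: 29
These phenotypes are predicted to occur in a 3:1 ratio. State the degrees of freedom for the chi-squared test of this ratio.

1

A goodness-of-fit test with 2 phenotype classes has df = 2 − 1 = 1.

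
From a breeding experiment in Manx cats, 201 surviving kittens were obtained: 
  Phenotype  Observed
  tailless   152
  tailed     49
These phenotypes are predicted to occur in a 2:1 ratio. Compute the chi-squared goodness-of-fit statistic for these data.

Expected counts for N = 201 under a 2:1 ratio (total parts = 3):
  tailless: 201 × 2/3 = 134
  tailed: 201 × 1/3 = 67
χ² = Σ (O − E)² / E
  tailless: (152 − 134)² / 134 = 2.4179
  tailed: (49 − 67)² / 67 = 4.8358
χ² = 2.4179 + 4.8358 = 7.2537 ≈ 7.254

7.254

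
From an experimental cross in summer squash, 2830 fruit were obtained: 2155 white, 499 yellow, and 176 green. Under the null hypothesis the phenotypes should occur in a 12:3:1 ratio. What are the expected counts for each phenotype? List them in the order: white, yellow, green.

Total ratio parts = 16. Expected numbers out of 2830:
  white: 2830 × 12/16 = 2122.5
  yellow: 2830 × 3/16 = 530.625
  green: 2830 × 1/16 = 176.875

2122.5, 530.625, 176.875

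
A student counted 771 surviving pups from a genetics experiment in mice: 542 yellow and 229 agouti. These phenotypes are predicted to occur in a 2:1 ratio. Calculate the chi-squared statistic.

Under the 2:1 hypothesis (Σ ratio = 3, N = 771):
  yellow: 771 × 2/3 = 514
  agouti: 771 × 1/3 = 257
χ² = Σ (O − E)² / E
  yellow: (542 − 514)² / 514 = 1.5253
  agouti: (229 − 257)² / 257 = 3.0506
χ² = 1.5253 + 3.0506 = 4.5759 ≈ 4.576

4.576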